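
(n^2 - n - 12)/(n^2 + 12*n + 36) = (n^2 - n - 12)/(n^2 + 12*n + 36)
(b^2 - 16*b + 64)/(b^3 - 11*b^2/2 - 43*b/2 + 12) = 2*(b - 8)/(2*b^2 + 5*b - 3)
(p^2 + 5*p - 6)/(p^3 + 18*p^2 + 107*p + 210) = (p - 1)/(p^2 + 12*p + 35)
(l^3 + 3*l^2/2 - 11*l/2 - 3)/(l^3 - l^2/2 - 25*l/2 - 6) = (l - 2)/(l - 4)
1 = 1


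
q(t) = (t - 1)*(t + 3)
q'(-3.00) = -4.00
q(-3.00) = 0.00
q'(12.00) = 26.00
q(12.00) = 165.00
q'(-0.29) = 1.42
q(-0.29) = -3.50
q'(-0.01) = 1.98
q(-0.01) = -3.02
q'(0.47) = 2.94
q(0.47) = -1.84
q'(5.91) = 13.82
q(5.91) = 43.75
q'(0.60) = 3.20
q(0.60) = -1.44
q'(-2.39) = -2.78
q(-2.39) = -2.07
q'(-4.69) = -7.38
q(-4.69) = 9.62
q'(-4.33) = -6.66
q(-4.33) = 7.09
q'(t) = 2*t + 2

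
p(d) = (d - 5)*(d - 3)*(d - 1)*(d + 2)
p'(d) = (d - 5)*(d - 3)*(d - 1) + (d - 5)*(d - 3)*(d + 2) + (d - 5)*(d - 1)*(d + 2) + (d - 3)*(d - 1)*(d + 2)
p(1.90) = 11.97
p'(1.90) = 1.63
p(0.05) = -28.44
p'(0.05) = 31.45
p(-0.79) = -47.53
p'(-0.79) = 8.02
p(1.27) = 5.70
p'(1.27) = 18.02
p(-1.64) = -29.28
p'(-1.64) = -59.53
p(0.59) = -11.29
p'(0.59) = 30.41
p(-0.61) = -45.32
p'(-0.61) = 16.18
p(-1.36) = -41.88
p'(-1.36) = -31.50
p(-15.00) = 74880.00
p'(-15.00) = -18344.00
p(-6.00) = 2772.00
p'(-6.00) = -1649.00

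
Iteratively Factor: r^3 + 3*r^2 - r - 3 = (r - 1)*(r^2 + 4*r + 3) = (r - 1)*(r + 1)*(r + 3)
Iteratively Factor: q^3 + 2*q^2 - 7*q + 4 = (q - 1)*(q^2 + 3*q - 4) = (q - 1)^2*(q + 4)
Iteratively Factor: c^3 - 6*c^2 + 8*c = (c - 4)*(c^2 - 2*c) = c*(c - 4)*(c - 2)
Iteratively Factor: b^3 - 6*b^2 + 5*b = (b)*(b^2 - 6*b + 5) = b*(b - 5)*(b - 1)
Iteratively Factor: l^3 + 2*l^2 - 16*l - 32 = (l + 2)*(l^2 - 16) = (l - 4)*(l + 2)*(l + 4)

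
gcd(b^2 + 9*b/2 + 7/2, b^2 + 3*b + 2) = b + 1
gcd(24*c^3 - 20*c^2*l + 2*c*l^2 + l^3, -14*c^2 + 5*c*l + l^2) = 2*c - l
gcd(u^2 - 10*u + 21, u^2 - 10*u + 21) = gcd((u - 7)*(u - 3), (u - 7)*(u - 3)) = u^2 - 10*u + 21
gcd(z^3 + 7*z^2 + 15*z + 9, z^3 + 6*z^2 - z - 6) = z + 1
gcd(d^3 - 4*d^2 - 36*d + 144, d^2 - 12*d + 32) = d - 4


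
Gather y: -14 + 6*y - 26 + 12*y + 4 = 18*y - 36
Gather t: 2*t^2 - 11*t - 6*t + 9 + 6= 2*t^2 - 17*t + 15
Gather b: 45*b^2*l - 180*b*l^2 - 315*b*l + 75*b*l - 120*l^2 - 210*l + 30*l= 45*b^2*l + b*(-180*l^2 - 240*l) - 120*l^2 - 180*l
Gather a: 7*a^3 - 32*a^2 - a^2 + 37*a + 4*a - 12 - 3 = 7*a^3 - 33*a^2 + 41*a - 15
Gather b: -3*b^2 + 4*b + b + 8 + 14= -3*b^2 + 5*b + 22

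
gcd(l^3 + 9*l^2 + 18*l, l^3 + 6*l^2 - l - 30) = l + 3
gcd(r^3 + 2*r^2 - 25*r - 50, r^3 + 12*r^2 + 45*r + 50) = r^2 + 7*r + 10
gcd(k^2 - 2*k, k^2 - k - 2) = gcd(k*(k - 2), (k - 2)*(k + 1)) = k - 2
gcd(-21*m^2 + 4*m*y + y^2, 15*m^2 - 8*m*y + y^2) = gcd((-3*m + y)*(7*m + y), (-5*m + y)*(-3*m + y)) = -3*m + y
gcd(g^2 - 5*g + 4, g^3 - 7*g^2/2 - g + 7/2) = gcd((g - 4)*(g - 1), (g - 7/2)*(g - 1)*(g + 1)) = g - 1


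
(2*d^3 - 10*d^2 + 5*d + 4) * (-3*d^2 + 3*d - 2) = -6*d^5 + 36*d^4 - 49*d^3 + 23*d^2 + 2*d - 8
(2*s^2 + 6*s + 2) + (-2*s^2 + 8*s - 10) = 14*s - 8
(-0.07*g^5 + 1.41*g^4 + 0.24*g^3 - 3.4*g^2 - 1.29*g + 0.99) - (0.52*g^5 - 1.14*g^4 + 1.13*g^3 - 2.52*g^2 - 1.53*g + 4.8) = -0.59*g^5 + 2.55*g^4 - 0.89*g^3 - 0.88*g^2 + 0.24*g - 3.81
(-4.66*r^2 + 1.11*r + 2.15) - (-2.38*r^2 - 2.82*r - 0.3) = -2.28*r^2 + 3.93*r + 2.45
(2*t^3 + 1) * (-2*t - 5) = -4*t^4 - 10*t^3 - 2*t - 5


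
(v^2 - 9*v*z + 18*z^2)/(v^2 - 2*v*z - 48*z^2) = (-v^2 + 9*v*z - 18*z^2)/(-v^2 + 2*v*z + 48*z^2)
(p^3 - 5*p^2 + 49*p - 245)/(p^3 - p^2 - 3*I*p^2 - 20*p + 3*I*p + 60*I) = (p^2 + 49)/(p^2 + p*(4 - 3*I) - 12*I)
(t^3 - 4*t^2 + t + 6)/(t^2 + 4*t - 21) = (t^2 - t - 2)/(t + 7)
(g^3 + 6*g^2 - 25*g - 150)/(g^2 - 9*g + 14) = (g^3 + 6*g^2 - 25*g - 150)/(g^2 - 9*g + 14)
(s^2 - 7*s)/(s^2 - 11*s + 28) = s/(s - 4)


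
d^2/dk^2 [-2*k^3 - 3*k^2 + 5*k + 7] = -12*k - 6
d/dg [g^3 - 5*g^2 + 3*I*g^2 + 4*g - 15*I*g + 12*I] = 3*g^2 + g*(-10 + 6*I) + 4 - 15*I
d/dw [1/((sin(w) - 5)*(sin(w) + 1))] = 2*(2 - sin(w))*cos(w)/((sin(w) - 5)^2*(sin(w) + 1)^2)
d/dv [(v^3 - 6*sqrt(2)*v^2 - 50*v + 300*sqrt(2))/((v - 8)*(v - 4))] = (v^4 - 24*v^3 + 72*sqrt(2)*v^2 + 146*v^2 - 984*sqrt(2)*v - 1600 + 3600*sqrt(2))/(v^4 - 24*v^3 + 208*v^2 - 768*v + 1024)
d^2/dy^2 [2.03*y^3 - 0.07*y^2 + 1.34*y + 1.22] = 12.18*y - 0.14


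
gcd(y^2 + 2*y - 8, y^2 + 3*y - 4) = y + 4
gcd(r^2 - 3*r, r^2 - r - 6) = r - 3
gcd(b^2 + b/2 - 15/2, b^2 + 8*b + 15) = b + 3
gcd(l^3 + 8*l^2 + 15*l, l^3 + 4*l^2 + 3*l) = l^2 + 3*l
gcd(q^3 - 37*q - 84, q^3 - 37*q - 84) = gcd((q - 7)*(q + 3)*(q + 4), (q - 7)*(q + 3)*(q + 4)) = q^3 - 37*q - 84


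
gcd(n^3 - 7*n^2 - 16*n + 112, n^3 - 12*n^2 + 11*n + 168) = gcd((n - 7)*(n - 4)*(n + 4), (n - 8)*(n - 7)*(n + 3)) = n - 7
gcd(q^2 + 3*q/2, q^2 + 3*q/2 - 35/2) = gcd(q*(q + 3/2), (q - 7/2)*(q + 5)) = 1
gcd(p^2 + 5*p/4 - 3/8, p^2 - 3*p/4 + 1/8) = p - 1/4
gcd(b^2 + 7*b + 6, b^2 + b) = b + 1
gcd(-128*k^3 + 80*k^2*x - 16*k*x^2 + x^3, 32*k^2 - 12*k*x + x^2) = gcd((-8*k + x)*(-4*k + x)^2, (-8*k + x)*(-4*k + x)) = 32*k^2 - 12*k*x + x^2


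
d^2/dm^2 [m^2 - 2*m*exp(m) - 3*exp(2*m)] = -2*m*exp(m) - 12*exp(2*m) - 4*exp(m) + 2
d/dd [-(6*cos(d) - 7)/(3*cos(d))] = 7*sin(d)/(3*cos(d)^2)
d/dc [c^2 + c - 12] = 2*c + 1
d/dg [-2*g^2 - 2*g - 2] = -4*g - 2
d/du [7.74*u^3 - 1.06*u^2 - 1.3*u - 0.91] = 23.22*u^2 - 2.12*u - 1.3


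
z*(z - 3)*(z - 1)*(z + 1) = z^4 - 3*z^3 - z^2 + 3*z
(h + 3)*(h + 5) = h^2 + 8*h + 15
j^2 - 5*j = j*(j - 5)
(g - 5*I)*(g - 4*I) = g^2 - 9*I*g - 20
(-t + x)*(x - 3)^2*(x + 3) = -t*x^3 + 3*t*x^2 + 9*t*x - 27*t + x^4 - 3*x^3 - 9*x^2 + 27*x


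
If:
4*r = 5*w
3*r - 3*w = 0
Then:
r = 0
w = 0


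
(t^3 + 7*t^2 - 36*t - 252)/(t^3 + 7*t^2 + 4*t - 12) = (t^2 + t - 42)/(t^2 + t - 2)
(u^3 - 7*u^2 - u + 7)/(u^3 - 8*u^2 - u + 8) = (u - 7)/(u - 8)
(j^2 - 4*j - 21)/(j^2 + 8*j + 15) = (j - 7)/(j + 5)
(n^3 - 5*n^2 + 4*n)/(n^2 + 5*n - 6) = n*(n - 4)/(n + 6)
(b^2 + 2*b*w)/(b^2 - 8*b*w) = (b + 2*w)/(b - 8*w)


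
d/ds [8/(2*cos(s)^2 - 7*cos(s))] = 8*(4*cos(s) - 7)*sin(s)/((2*cos(s) - 7)^2*cos(s)^2)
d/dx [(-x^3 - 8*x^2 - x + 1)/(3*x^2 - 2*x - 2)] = (-3*x^4 + 4*x^3 + 25*x^2 + 26*x + 4)/(9*x^4 - 12*x^3 - 8*x^2 + 8*x + 4)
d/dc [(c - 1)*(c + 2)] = 2*c + 1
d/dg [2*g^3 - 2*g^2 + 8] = 2*g*(3*g - 2)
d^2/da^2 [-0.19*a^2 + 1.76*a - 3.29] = -0.380000000000000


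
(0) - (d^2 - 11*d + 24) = -d^2 + 11*d - 24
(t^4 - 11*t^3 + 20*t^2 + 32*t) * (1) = t^4 - 11*t^3 + 20*t^2 + 32*t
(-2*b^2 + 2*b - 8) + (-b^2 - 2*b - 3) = -3*b^2 - 11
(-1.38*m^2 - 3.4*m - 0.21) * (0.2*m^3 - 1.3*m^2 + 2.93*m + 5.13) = -0.276*m^5 + 1.114*m^4 + 0.3346*m^3 - 16.7684*m^2 - 18.0573*m - 1.0773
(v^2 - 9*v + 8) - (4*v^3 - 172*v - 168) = -4*v^3 + v^2 + 163*v + 176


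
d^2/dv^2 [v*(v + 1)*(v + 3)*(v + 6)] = 12*v^2 + 60*v + 54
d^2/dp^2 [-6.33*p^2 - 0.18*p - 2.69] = -12.6600000000000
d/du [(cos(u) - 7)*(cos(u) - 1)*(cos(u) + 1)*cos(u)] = -7*sin(u)/4 + 21*sin(3*u)/4 - sin(4*u)/2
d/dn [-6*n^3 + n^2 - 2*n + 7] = -18*n^2 + 2*n - 2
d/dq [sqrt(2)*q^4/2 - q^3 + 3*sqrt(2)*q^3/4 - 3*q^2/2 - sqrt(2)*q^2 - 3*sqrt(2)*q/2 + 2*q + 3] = 2*sqrt(2)*q^3 - 3*q^2 + 9*sqrt(2)*q^2/4 - 3*q - 2*sqrt(2)*q - 3*sqrt(2)/2 + 2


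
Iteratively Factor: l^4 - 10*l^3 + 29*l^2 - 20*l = (l - 4)*(l^3 - 6*l^2 + 5*l) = (l - 4)*(l - 1)*(l^2 - 5*l) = l*(l - 4)*(l - 1)*(l - 5)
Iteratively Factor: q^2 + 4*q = (q + 4)*(q)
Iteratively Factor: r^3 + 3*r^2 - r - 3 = (r - 1)*(r^2 + 4*r + 3) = (r - 1)*(r + 3)*(r + 1)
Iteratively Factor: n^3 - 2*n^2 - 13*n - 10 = (n + 2)*(n^2 - 4*n - 5) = (n + 1)*(n + 2)*(n - 5)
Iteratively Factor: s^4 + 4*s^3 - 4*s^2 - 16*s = (s)*(s^3 + 4*s^2 - 4*s - 16) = s*(s - 2)*(s^2 + 6*s + 8) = s*(s - 2)*(s + 2)*(s + 4)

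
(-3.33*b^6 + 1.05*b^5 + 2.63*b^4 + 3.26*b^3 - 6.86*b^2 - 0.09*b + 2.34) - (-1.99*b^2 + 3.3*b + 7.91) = -3.33*b^6 + 1.05*b^5 + 2.63*b^4 + 3.26*b^3 - 4.87*b^2 - 3.39*b - 5.57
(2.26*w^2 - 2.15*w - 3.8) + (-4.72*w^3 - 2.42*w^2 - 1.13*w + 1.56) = -4.72*w^3 - 0.16*w^2 - 3.28*w - 2.24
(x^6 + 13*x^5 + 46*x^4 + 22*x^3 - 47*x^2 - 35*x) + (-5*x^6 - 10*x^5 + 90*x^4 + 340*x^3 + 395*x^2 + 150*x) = -4*x^6 + 3*x^5 + 136*x^4 + 362*x^3 + 348*x^2 + 115*x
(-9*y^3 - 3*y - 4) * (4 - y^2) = 9*y^5 - 33*y^3 + 4*y^2 - 12*y - 16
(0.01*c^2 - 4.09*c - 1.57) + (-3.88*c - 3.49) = 0.01*c^2 - 7.97*c - 5.06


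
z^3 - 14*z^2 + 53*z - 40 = (z - 8)*(z - 5)*(z - 1)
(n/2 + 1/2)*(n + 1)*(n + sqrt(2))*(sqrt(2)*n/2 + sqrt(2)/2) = sqrt(2)*n^4/4 + n^3/2 + 3*sqrt(2)*n^3/4 + 3*sqrt(2)*n^2/4 + 3*n^2/2 + sqrt(2)*n/4 + 3*n/2 + 1/2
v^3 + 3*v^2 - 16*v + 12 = (v - 2)*(v - 1)*(v + 6)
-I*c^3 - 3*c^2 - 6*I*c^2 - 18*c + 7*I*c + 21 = (c + 7)*(c - 3*I)*(-I*c + I)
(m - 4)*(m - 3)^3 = m^4 - 13*m^3 + 63*m^2 - 135*m + 108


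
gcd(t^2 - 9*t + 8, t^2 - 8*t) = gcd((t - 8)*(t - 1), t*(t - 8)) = t - 8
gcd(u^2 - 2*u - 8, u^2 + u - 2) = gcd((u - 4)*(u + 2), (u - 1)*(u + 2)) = u + 2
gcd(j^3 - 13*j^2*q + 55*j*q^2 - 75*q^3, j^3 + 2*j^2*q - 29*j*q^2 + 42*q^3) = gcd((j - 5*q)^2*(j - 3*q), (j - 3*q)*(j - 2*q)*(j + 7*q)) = -j + 3*q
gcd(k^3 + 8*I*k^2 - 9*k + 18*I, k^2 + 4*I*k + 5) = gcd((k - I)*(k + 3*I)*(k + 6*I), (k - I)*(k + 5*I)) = k - I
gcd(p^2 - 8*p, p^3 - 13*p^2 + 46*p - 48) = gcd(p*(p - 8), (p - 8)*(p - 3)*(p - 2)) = p - 8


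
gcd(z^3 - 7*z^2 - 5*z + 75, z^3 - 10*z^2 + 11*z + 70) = z - 5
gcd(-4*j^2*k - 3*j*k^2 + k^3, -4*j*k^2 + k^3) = 4*j*k - k^2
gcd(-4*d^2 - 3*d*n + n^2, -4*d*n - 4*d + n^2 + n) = 4*d - n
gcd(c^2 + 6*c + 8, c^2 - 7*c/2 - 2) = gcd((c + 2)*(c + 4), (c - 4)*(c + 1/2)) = 1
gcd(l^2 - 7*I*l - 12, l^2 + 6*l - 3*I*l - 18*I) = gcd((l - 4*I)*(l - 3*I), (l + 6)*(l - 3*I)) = l - 3*I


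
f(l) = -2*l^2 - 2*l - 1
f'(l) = -4*l - 2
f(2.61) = -19.84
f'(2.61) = -12.44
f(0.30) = -1.78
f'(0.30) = -3.20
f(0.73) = -3.53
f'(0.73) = -4.92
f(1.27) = -6.77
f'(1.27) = -7.08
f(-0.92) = -0.85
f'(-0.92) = 1.68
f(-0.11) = -0.80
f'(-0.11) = -1.56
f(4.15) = -43.74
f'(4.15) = -18.60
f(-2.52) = -8.66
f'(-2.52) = 8.08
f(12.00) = -313.00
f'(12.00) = -50.00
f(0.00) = -1.00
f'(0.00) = -2.00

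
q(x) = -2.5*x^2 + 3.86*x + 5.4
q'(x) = 3.86 - 5.0*x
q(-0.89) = -0.02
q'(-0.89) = 8.31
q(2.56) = -1.10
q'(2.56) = -8.94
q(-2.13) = -14.16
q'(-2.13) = 14.51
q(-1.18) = -2.64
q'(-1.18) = 9.76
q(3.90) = -17.57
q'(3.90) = -15.64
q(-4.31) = -57.68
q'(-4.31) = 25.41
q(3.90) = -17.57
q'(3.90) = -15.64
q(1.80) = 4.25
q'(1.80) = -5.14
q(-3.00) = -28.68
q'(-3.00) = 18.86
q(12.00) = -308.28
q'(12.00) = -56.14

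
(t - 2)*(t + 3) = t^2 + t - 6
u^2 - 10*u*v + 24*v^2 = (u - 6*v)*(u - 4*v)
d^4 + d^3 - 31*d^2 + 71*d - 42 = (d - 3)*(d - 2)*(d - 1)*(d + 7)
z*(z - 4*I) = z^2 - 4*I*z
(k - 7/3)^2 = k^2 - 14*k/3 + 49/9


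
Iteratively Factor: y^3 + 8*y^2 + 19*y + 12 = (y + 1)*(y^2 + 7*y + 12) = (y + 1)*(y + 4)*(y + 3)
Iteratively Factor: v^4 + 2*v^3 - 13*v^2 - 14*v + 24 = (v + 4)*(v^3 - 2*v^2 - 5*v + 6) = (v - 1)*(v + 4)*(v^2 - v - 6) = (v - 3)*(v - 1)*(v + 4)*(v + 2)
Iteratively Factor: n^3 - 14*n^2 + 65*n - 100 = (n - 5)*(n^2 - 9*n + 20) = (n - 5)*(n - 4)*(n - 5)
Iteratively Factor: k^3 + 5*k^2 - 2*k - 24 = (k + 4)*(k^2 + k - 6) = (k - 2)*(k + 4)*(k + 3)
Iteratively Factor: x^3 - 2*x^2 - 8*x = (x)*(x^2 - 2*x - 8) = x*(x - 4)*(x + 2)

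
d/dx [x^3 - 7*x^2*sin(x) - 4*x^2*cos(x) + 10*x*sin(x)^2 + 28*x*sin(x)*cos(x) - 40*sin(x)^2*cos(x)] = 4*x^2*sin(x) - 7*x^2*cos(x) + 3*x^2 - 14*x*sin(x) + 10*x*sin(2*x) - 8*x*cos(x) + 28*x*cos(2*x) + 10*sin(x) + 14*sin(2*x) - 30*sin(3*x) - 5*cos(2*x) + 5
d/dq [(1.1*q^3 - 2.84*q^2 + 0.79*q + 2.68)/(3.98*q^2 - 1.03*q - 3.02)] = (4.378*q^4 - 2.266*q^3 - 10.185*q^2 - 4.1792*q + 0.3746)/(15.8404*q^4 - 8.1988*q^3 - 22.9783*q^2 + 6.2212*q + 9.1204)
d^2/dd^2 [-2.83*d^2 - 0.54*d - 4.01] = -5.66000000000000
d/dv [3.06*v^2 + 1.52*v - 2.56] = 6.12*v + 1.52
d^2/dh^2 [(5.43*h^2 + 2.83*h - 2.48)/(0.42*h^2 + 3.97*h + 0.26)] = (-8.88178419700125e-16*h^4 - 17.10954*h^3 - 6.18256800000003*h^2 - 26.665128*h - 82.740548)/(0.074088*h^6 + 2.100924*h^5 + 19.996326*h^4 + 65.171917*h^3 + 12.378678*h^2 + 0.805116*h + 0.017576)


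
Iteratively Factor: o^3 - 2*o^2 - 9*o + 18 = (o + 3)*(o^2 - 5*o + 6) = (o - 3)*(o + 3)*(o - 2)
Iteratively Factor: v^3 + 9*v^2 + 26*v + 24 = (v + 2)*(v^2 + 7*v + 12) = (v + 2)*(v + 4)*(v + 3)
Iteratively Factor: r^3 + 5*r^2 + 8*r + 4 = (r + 2)*(r^2 + 3*r + 2) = (r + 2)^2*(r + 1)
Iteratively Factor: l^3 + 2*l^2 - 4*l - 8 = (l - 2)*(l^2 + 4*l + 4) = (l - 2)*(l + 2)*(l + 2)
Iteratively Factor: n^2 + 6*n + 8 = (n + 2)*(n + 4)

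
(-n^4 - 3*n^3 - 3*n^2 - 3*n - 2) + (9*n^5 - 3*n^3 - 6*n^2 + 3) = 9*n^5 - n^4 - 6*n^3 - 9*n^2 - 3*n + 1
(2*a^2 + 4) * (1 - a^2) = -2*a^4 - 2*a^2 + 4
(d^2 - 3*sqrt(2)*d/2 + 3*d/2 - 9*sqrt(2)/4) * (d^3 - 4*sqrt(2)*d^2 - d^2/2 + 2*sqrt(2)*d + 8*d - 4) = d^5 - 11*sqrt(2)*d^4/2 + d^4 - 11*sqrt(2)*d^3/2 + 77*d^3/4 - 63*sqrt(2)*d^2/8 + 20*d^2 - 12*sqrt(2)*d - 15*d + 9*sqrt(2)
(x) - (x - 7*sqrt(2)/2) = 7*sqrt(2)/2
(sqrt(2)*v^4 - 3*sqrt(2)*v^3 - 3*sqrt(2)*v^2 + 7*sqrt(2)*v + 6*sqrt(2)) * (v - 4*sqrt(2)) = sqrt(2)*v^5 - 8*v^4 - 3*sqrt(2)*v^4 - 3*sqrt(2)*v^3 + 24*v^3 + 7*sqrt(2)*v^2 + 24*v^2 - 56*v + 6*sqrt(2)*v - 48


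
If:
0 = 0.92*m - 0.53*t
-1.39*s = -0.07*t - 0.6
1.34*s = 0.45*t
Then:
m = 0.87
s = 0.51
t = 1.51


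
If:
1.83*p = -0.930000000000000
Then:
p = -0.51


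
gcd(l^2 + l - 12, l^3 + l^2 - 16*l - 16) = l + 4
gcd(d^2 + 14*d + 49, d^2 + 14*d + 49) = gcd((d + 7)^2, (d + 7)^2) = d^2 + 14*d + 49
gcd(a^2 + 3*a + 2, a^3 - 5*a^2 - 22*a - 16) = a^2 + 3*a + 2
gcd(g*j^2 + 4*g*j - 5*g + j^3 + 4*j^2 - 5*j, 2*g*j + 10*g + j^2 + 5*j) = j + 5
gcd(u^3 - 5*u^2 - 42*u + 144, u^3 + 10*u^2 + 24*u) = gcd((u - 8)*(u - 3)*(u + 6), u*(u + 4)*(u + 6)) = u + 6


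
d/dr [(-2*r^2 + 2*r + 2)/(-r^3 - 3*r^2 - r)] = 2*(-r^4 + 2*r^3 + 7*r^2 + 6*r + 1)/(r^2*(r^4 + 6*r^3 + 11*r^2 + 6*r + 1))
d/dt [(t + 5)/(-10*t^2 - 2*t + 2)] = (-5*t^2 - t + (t + 5)*(10*t + 1) + 1)/(2*(5*t^2 + t - 1)^2)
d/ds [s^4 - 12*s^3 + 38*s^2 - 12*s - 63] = 4*s^3 - 36*s^2 + 76*s - 12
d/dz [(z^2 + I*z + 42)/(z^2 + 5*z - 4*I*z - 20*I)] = (z^2*(5 - 5*I) + z*(-84 - 40*I) - 190 + 168*I)/(z^4 + z^3*(10 - 8*I) + z^2*(9 - 80*I) + z*(-160 - 200*I) - 400)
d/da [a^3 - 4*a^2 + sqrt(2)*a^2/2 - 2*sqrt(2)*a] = 3*a^2 - 8*a + sqrt(2)*a - 2*sqrt(2)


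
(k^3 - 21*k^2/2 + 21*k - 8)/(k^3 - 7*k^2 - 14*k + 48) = (k - 1/2)/(k + 3)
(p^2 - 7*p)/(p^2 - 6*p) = (p - 7)/(p - 6)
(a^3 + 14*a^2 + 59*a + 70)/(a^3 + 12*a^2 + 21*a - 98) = (a^2 + 7*a + 10)/(a^2 + 5*a - 14)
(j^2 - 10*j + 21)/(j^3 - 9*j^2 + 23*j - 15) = (j - 7)/(j^2 - 6*j + 5)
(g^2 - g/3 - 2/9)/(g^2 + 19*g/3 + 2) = (g - 2/3)/(g + 6)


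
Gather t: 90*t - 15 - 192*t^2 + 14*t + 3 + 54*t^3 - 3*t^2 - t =54*t^3 - 195*t^2 + 103*t - 12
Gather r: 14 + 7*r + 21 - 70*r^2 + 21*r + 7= -70*r^2 + 28*r + 42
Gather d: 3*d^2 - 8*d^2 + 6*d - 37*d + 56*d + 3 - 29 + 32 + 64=-5*d^2 + 25*d + 70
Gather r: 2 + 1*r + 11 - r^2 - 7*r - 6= -r^2 - 6*r + 7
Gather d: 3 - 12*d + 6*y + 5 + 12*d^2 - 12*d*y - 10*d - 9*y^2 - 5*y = 12*d^2 + d*(-12*y - 22) - 9*y^2 + y + 8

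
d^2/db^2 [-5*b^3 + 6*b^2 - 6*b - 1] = 12 - 30*b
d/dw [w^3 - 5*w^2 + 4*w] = 3*w^2 - 10*w + 4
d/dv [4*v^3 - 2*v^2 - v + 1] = 12*v^2 - 4*v - 1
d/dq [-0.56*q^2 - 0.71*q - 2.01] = -1.12*q - 0.71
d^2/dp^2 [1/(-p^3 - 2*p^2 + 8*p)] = 2*(p*(3*p + 2)*(p^2 + 2*p - 8) - (3*p^2 + 4*p - 8)^2)/(p^3*(p^2 + 2*p - 8)^3)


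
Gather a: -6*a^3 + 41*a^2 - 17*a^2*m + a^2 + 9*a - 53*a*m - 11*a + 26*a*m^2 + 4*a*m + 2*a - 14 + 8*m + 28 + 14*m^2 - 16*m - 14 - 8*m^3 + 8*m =-6*a^3 + a^2*(42 - 17*m) + a*(26*m^2 - 49*m) - 8*m^3 + 14*m^2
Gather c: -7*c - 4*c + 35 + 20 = 55 - 11*c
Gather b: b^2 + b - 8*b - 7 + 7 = b^2 - 7*b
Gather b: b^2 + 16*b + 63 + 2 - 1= b^2 + 16*b + 64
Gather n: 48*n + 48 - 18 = 48*n + 30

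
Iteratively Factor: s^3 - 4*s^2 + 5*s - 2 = (s - 2)*(s^2 - 2*s + 1) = (s - 2)*(s - 1)*(s - 1)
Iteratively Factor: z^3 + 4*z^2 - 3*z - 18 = (z + 3)*(z^2 + z - 6) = (z + 3)^2*(z - 2)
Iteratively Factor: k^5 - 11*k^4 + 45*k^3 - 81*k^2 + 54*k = (k)*(k^4 - 11*k^3 + 45*k^2 - 81*k + 54) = k*(k - 3)*(k^3 - 8*k^2 + 21*k - 18) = k*(k - 3)^2*(k^2 - 5*k + 6) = k*(k - 3)^3*(k - 2)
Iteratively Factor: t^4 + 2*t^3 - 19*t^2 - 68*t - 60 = (t + 2)*(t^3 - 19*t - 30) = (t + 2)^2*(t^2 - 2*t - 15) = (t - 5)*(t + 2)^2*(t + 3)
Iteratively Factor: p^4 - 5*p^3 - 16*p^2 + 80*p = (p)*(p^3 - 5*p^2 - 16*p + 80) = p*(p - 5)*(p^2 - 16) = p*(p - 5)*(p - 4)*(p + 4)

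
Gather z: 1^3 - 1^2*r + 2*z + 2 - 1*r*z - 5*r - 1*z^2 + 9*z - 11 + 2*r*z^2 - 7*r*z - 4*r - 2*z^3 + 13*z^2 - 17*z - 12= -10*r - 2*z^3 + z^2*(2*r + 12) + z*(-8*r - 6) - 20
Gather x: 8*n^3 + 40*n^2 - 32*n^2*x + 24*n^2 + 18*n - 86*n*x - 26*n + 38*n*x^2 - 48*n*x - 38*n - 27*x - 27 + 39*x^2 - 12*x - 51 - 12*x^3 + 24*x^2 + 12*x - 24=8*n^3 + 64*n^2 - 46*n - 12*x^3 + x^2*(38*n + 63) + x*(-32*n^2 - 134*n - 27) - 102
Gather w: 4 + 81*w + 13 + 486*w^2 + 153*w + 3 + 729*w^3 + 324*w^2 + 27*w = 729*w^3 + 810*w^2 + 261*w + 20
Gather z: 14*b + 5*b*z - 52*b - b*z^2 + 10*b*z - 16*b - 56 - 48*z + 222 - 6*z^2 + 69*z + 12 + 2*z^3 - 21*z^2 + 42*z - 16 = -54*b + 2*z^3 + z^2*(-b - 27) + z*(15*b + 63) + 162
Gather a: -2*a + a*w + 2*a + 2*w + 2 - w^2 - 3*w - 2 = a*w - w^2 - w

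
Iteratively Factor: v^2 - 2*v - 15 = (v + 3)*(v - 5)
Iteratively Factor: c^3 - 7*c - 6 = (c - 3)*(c^2 + 3*c + 2) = (c - 3)*(c + 2)*(c + 1)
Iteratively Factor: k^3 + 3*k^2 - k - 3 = (k + 1)*(k^2 + 2*k - 3) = (k - 1)*(k + 1)*(k + 3)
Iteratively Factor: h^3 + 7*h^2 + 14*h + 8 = (h + 4)*(h^2 + 3*h + 2) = (h + 1)*(h + 4)*(h + 2)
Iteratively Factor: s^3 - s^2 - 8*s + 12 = (s + 3)*(s^2 - 4*s + 4) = (s - 2)*(s + 3)*(s - 2)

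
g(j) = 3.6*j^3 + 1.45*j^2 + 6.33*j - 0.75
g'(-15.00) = 2392.83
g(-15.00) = -11919.45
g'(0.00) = 6.33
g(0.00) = -0.75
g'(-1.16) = 17.50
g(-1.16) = -11.76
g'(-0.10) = 6.15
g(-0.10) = -1.37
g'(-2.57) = 70.21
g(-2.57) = -68.55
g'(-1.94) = 41.35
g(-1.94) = -33.86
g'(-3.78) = 149.68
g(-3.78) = -198.40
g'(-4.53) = 214.82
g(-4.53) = -334.32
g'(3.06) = 116.33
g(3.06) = 135.35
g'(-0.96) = 13.50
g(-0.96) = -8.68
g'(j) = 10.8*j^2 + 2.9*j + 6.33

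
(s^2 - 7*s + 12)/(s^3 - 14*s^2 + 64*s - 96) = (s - 3)/(s^2 - 10*s + 24)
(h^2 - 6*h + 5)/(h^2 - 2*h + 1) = (h - 5)/(h - 1)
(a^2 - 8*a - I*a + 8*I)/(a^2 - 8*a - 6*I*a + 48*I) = (a - I)/(a - 6*I)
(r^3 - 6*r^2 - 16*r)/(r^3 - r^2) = (r^2 - 6*r - 16)/(r*(r - 1))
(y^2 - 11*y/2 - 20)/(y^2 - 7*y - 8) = (y + 5/2)/(y + 1)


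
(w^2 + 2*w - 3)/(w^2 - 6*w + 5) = (w + 3)/(w - 5)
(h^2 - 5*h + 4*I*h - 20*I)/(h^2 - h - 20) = (h + 4*I)/(h + 4)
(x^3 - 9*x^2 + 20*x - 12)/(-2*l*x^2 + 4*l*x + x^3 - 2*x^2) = (x^2 - 7*x + 6)/(x*(-2*l + x))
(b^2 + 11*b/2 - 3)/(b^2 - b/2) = (b + 6)/b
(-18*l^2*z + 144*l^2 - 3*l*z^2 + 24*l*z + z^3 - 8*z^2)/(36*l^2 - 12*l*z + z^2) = (3*l*z - 24*l + z^2 - 8*z)/(-6*l + z)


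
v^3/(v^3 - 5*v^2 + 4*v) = v^2/(v^2 - 5*v + 4)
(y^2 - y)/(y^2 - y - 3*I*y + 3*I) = y/(y - 3*I)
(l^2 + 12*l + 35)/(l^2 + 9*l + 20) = (l + 7)/(l + 4)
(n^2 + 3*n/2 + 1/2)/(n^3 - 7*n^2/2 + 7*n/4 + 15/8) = 4*(n + 1)/(4*n^2 - 16*n + 15)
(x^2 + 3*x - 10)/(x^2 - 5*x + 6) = (x + 5)/(x - 3)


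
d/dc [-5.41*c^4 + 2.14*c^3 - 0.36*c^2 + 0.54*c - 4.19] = -21.64*c^3 + 6.42*c^2 - 0.72*c + 0.54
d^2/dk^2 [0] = 0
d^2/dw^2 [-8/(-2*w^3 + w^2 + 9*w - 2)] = 16*((1 - 6*w)*(2*w^3 - w^2 - 9*w + 2) + (-6*w^2 + 2*w + 9)^2)/(2*w^3 - w^2 - 9*w + 2)^3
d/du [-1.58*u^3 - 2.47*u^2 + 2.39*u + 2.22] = -4.74*u^2 - 4.94*u + 2.39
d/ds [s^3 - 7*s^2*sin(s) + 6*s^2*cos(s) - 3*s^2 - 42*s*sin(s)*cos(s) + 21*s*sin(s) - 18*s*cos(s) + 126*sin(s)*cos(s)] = -6*s^2*sin(s) - 7*s^2*cos(s) + 3*s^2 + 4*s*sin(s) + 33*s*cos(s) - 42*s*cos(2*s) - 6*s + 21*sin(s) - 21*sin(2*s) - 18*cos(s) + 126*cos(2*s)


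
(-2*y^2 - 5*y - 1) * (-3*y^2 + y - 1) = 6*y^4 + 13*y^3 + 4*y + 1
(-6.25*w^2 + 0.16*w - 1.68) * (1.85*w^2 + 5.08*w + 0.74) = -11.5625*w^4 - 31.454*w^3 - 6.9202*w^2 - 8.416*w - 1.2432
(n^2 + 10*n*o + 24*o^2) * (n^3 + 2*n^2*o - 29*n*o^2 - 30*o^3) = n^5 + 12*n^4*o + 15*n^3*o^2 - 272*n^2*o^3 - 996*n*o^4 - 720*o^5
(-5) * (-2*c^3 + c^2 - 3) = 10*c^3 - 5*c^2 + 15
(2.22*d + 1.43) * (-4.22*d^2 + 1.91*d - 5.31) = -9.3684*d^3 - 1.7944*d^2 - 9.0569*d - 7.5933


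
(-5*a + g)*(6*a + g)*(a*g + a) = -30*a^3*g - 30*a^3 + a^2*g^2 + a^2*g + a*g^3 + a*g^2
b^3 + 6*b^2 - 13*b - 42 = (b - 3)*(b + 2)*(b + 7)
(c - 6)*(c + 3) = c^2 - 3*c - 18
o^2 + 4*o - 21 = (o - 3)*(o + 7)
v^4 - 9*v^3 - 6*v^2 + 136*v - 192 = (v - 8)*(v - 3)*(v - 2)*(v + 4)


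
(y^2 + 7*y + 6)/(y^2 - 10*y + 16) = (y^2 + 7*y + 6)/(y^2 - 10*y + 16)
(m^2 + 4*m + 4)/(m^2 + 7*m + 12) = (m^2 + 4*m + 4)/(m^2 + 7*m + 12)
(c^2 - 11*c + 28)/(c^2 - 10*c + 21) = (c - 4)/(c - 3)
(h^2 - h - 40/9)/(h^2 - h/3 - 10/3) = (h - 8/3)/(h - 2)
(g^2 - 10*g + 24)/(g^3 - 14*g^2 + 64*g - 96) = 1/(g - 4)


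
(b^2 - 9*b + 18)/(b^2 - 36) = (b - 3)/(b + 6)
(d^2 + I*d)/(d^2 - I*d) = (d + I)/(d - I)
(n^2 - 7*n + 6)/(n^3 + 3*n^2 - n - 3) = (n - 6)/(n^2 + 4*n + 3)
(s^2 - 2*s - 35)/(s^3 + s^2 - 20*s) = (s - 7)/(s*(s - 4))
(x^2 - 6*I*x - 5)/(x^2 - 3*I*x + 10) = (x - I)/(x + 2*I)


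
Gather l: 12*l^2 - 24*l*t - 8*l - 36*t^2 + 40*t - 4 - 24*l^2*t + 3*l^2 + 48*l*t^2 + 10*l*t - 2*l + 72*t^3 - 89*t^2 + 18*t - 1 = l^2*(15 - 24*t) + l*(48*t^2 - 14*t - 10) + 72*t^3 - 125*t^2 + 58*t - 5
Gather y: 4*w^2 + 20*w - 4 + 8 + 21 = 4*w^2 + 20*w + 25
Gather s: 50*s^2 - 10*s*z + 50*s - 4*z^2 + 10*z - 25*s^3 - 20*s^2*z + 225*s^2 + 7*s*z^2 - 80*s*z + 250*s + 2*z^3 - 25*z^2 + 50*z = -25*s^3 + s^2*(275 - 20*z) + s*(7*z^2 - 90*z + 300) + 2*z^3 - 29*z^2 + 60*z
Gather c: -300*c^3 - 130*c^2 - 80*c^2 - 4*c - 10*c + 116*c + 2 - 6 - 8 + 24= -300*c^3 - 210*c^2 + 102*c + 12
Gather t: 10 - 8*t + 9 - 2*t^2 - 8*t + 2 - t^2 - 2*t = -3*t^2 - 18*t + 21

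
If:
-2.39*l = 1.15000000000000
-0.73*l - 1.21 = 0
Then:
No Solution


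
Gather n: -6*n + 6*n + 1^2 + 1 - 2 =0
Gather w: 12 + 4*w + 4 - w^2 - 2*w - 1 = -w^2 + 2*w + 15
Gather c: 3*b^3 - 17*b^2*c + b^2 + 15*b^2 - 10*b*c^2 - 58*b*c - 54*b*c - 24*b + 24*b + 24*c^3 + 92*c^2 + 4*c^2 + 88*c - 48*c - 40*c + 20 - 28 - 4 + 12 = 3*b^3 + 16*b^2 + 24*c^3 + c^2*(96 - 10*b) + c*(-17*b^2 - 112*b)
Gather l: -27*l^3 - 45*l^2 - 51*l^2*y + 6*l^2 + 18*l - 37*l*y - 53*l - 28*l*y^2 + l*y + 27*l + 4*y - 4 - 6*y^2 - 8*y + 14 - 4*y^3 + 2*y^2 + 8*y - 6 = -27*l^3 + l^2*(-51*y - 39) + l*(-28*y^2 - 36*y - 8) - 4*y^3 - 4*y^2 + 4*y + 4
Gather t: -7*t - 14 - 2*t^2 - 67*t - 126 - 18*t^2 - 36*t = -20*t^2 - 110*t - 140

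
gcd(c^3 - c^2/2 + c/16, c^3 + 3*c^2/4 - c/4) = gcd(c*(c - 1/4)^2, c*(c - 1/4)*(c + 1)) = c^2 - c/4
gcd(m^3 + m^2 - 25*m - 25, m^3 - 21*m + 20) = m + 5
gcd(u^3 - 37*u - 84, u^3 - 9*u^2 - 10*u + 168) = u^2 - 3*u - 28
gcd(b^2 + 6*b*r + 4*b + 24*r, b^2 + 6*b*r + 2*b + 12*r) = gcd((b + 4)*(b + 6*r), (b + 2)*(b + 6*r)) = b + 6*r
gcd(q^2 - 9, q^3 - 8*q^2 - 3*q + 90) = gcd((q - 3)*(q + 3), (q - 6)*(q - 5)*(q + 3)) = q + 3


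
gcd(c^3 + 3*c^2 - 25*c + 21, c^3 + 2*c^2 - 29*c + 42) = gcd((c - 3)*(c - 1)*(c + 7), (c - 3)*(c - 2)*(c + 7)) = c^2 + 4*c - 21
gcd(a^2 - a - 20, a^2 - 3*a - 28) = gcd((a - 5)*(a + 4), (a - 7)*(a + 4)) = a + 4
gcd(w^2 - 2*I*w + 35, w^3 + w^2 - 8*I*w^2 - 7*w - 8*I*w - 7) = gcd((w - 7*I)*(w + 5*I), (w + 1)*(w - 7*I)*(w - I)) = w - 7*I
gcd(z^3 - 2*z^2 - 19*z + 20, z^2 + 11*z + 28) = z + 4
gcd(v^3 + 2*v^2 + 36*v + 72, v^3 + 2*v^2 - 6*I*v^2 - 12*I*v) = v^2 + v*(2 - 6*I) - 12*I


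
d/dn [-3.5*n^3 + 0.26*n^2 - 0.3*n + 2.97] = -10.5*n^2 + 0.52*n - 0.3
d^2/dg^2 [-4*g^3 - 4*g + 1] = -24*g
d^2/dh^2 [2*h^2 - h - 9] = 4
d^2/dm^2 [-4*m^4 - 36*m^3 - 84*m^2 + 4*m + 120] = -48*m^2 - 216*m - 168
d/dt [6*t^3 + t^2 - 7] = 2*t*(9*t + 1)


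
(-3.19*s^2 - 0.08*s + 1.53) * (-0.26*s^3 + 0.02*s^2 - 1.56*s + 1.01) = 0.8294*s^5 - 0.043*s^4 + 4.577*s^3 - 3.0665*s^2 - 2.4676*s + 1.5453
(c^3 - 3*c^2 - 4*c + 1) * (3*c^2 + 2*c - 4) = 3*c^5 - 7*c^4 - 22*c^3 + 7*c^2 + 18*c - 4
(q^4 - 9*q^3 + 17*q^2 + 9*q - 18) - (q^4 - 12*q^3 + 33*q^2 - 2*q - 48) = 3*q^3 - 16*q^2 + 11*q + 30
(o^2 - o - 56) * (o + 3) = o^3 + 2*o^2 - 59*o - 168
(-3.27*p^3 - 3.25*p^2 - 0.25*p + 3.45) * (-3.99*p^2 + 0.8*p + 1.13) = 13.0473*p^5 + 10.3515*p^4 - 5.2976*p^3 - 17.638*p^2 + 2.4775*p + 3.8985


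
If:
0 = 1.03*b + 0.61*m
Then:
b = -0.592233009708738*m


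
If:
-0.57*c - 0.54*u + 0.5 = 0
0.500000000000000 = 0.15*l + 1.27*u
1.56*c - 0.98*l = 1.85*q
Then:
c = 0.87719298245614 - 0.947368421052632*u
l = 3.33333333333333 - 8.46666666666667*u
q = 3.68618302513039*u - 1.02607871028924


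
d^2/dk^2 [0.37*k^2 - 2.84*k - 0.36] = 0.740000000000000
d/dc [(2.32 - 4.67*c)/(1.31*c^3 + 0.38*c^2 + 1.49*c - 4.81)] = (12.2354*c^3 - 7.343*c^2 - 1.7632*c + 19.0059)/(1.7161*c^6 + 0.9956*c^5 + 4.0482*c^4 - 11.4698*c^3 - 1.4355*c^2 - 14.3338*c + 23.1361)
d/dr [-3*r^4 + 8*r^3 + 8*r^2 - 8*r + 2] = -12*r^3 + 24*r^2 + 16*r - 8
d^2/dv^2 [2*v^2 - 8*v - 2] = 4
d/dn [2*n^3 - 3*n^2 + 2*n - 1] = 6*n^2 - 6*n + 2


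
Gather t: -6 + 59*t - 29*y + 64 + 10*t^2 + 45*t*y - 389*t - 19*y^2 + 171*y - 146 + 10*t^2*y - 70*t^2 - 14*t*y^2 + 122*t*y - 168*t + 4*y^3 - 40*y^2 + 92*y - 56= t^2*(10*y - 60) + t*(-14*y^2 + 167*y - 498) + 4*y^3 - 59*y^2 + 234*y - 144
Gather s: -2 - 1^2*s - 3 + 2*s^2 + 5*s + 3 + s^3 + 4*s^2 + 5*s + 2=s^3 + 6*s^2 + 9*s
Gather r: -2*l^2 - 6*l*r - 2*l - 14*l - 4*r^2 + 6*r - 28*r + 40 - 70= -2*l^2 - 16*l - 4*r^2 + r*(-6*l - 22) - 30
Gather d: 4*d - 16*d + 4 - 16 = -12*d - 12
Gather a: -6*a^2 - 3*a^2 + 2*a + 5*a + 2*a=-9*a^2 + 9*a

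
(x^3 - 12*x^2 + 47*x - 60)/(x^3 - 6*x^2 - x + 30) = (x - 4)/(x + 2)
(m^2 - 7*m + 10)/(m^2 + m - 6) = (m - 5)/(m + 3)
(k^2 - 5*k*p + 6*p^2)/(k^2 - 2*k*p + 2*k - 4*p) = (k - 3*p)/(k + 2)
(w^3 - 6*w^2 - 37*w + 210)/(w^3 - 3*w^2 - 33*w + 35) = (w^2 + w - 30)/(w^2 + 4*w - 5)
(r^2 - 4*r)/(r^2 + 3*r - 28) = r/(r + 7)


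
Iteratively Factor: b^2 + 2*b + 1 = (b + 1)*(b + 1)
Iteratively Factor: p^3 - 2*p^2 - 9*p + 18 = (p + 3)*(p^2 - 5*p + 6) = (p - 2)*(p + 3)*(p - 3)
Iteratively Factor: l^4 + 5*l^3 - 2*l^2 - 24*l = (l - 2)*(l^3 + 7*l^2 + 12*l) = (l - 2)*(l + 4)*(l^2 + 3*l) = l*(l - 2)*(l + 4)*(l + 3)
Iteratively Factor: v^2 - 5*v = (v - 5)*(v)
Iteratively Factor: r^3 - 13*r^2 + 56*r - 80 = (r - 5)*(r^2 - 8*r + 16) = (r - 5)*(r - 4)*(r - 4)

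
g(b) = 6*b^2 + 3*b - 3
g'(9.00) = 111.00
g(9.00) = 510.00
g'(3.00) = 39.00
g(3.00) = 60.00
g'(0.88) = 13.56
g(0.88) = 4.29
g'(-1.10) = -10.20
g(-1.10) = 0.96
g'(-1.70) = -17.40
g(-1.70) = 9.24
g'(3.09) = 40.08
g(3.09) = 63.56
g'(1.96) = 26.52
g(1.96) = 25.93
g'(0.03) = 3.36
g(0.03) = -2.90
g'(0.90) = 13.80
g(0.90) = 4.56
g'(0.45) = 8.40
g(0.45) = -0.44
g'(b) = 12*b + 3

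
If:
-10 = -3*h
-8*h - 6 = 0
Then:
No Solution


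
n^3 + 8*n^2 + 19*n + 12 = (n + 1)*(n + 3)*(n + 4)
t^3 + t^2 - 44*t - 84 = (t - 7)*(t + 2)*(t + 6)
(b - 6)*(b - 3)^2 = b^3 - 12*b^2 + 45*b - 54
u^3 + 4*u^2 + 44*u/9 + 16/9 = (u + 2/3)*(u + 4/3)*(u + 2)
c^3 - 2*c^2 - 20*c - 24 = (c - 6)*(c + 2)^2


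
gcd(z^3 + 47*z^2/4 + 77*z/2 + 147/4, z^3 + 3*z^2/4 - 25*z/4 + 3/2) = z + 3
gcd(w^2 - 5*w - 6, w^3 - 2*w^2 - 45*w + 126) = w - 6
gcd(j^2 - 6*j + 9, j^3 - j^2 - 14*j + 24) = j - 3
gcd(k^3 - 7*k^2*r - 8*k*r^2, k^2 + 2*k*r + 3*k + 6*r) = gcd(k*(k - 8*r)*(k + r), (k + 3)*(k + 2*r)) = 1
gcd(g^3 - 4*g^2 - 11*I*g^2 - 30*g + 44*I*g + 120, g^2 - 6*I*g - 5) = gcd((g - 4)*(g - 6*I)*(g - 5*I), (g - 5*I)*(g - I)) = g - 5*I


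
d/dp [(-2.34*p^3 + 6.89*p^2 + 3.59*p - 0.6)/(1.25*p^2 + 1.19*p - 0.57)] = (-2.925*p^4 - 5.5692*p^3 + 7.713*p^2 - 6.3546*p - 1.3323)/(1.5625*p^4 + 2.975*p^3 - 0.00889999999999991*p^2 - 1.3566*p + 0.3249)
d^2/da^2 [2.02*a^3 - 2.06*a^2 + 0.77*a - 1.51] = 12.12*a - 4.12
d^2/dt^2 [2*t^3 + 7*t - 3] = 12*t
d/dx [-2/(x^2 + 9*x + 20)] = 2*(2*x + 9)/(x^2 + 9*x + 20)^2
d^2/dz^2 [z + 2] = 0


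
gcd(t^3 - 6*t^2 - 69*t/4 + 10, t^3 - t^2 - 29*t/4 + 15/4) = t^2 + 2*t - 5/4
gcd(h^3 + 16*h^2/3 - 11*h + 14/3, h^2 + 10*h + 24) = 1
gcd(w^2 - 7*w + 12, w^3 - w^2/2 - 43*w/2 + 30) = w - 4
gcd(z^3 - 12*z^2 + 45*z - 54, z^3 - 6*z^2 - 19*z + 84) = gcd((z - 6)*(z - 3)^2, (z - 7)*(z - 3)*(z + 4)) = z - 3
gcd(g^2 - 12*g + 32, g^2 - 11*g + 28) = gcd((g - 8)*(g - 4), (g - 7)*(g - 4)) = g - 4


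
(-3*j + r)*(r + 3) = -3*j*r - 9*j + r^2 + 3*r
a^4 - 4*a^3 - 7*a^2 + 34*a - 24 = (a - 4)*(a - 2)*(a - 1)*(a + 3)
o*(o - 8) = o^2 - 8*o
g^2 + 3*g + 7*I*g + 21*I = (g + 3)*(g + 7*I)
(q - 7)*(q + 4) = q^2 - 3*q - 28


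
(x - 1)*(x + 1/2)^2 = x^3 - 3*x/4 - 1/4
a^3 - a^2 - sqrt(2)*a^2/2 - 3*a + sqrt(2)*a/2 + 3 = (a - 1)*(a - 3*sqrt(2)/2)*(a + sqrt(2))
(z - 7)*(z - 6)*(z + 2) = z^3 - 11*z^2 + 16*z + 84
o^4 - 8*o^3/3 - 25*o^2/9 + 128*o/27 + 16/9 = (o - 3)*(o - 4/3)*(o + 1/3)*(o + 4/3)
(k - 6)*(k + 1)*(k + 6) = k^3 + k^2 - 36*k - 36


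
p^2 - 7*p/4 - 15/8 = (p - 5/2)*(p + 3/4)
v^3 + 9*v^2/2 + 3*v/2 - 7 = (v - 1)*(v + 2)*(v + 7/2)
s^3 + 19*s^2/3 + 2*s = s*(s + 1/3)*(s + 6)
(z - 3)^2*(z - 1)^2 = z^4 - 8*z^3 + 22*z^2 - 24*z + 9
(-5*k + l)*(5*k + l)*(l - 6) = -25*k^2*l + 150*k^2 + l^3 - 6*l^2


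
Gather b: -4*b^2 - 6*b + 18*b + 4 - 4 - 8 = -4*b^2 + 12*b - 8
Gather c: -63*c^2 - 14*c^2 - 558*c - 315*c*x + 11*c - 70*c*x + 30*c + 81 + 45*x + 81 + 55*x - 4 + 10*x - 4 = -77*c^2 + c*(-385*x - 517) + 110*x + 154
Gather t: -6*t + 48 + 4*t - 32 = 16 - 2*t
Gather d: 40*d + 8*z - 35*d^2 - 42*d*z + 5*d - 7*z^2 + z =-35*d^2 + d*(45 - 42*z) - 7*z^2 + 9*z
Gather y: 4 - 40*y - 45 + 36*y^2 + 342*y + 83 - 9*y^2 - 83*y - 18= 27*y^2 + 219*y + 24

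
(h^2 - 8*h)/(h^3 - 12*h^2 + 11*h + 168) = h/(h^2 - 4*h - 21)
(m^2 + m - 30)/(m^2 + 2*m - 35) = (m + 6)/(m + 7)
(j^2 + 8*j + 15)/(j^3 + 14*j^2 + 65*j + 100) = (j + 3)/(j^2 + 9*j + 20)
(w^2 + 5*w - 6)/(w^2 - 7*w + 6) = (w + 6)/(w - 6)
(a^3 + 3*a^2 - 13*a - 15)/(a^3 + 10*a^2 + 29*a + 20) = (a - 3)/(a + 4)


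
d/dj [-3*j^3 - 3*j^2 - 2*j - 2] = -9*j^2 - 6*j - 2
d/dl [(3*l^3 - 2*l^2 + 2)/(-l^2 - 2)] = 3*l*(-l^3 - 6*l + 4)/(l^4 + 4*l^2 + 4)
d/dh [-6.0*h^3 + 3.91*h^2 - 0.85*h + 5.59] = -18.0*h^2 + 7.82*h - 0.85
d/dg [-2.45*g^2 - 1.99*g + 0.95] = -4.9*g - 1.99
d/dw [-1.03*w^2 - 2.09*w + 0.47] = -2.06*w - 2.09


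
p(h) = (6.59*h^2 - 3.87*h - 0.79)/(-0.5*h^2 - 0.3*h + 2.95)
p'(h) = (1.0*h + 0.3)*(6.59*h^2 - 3.87*h - 0.79)/(-0.5*h^2 - 0.3*h + 2.95)^2 + (13.18*h - 3.87)/(-0.5*h^2 - 0.3*h + 2.95)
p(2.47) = -35.48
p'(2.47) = 82.71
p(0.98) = 0.80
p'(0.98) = 4.63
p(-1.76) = 13.70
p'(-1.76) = -24.40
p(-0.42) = 0.67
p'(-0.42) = -3.17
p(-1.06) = 3.96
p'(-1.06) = -7.70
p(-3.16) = -70.56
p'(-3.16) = -142.74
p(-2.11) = 27.06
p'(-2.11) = -59.44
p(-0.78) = 2.17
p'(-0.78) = -5.27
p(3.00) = -19.15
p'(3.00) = 11.23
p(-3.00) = -107.89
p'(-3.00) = -381.38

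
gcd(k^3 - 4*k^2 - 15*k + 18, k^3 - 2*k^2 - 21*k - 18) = k^2 - 3*k - 18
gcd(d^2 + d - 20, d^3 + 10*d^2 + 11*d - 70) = d + 5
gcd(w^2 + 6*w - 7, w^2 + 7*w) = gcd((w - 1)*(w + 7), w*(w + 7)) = w + 7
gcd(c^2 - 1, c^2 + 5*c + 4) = c + 1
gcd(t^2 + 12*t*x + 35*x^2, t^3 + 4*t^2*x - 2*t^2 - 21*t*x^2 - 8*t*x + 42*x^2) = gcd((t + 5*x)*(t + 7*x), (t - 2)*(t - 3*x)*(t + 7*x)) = t + 7*x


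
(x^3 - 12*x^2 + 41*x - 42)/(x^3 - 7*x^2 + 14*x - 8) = (x^2 - 10*x + 21)/(x^2 - 5*x + 4)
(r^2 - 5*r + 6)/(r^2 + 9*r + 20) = (r^2 - 5*r + 6)/(r^2 + 9*r + 20)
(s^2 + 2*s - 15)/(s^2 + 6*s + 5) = (s - 3)/(s + 1)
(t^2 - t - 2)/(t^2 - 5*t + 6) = (t + 1)/(t - 3)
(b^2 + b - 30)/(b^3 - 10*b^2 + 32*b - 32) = (b^2 + b - 30)/(b^3 - 10*b^2 + 32*b - 32)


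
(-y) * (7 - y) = y^2 - 7*y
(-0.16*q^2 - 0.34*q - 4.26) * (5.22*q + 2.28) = -0.8352*q^3 - 2.1396*q^2 - 23.0124*q - 9.7128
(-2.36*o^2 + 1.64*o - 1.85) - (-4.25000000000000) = -2.36*o^2 + 1.64*o + 2.4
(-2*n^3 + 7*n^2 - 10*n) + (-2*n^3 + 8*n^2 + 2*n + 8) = -4*n^3 + 15*n^2 - 8*n + 8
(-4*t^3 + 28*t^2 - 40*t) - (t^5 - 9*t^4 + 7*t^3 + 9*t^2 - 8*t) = -t^5 + 9*t^4 - 11*t^3 + 19*t^2 - 32*t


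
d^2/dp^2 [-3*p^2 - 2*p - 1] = -6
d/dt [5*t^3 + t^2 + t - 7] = 15*t^2 + 2*t + 1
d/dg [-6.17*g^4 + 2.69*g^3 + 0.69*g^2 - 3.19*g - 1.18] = -24.68*g^3 + 8.07*g^2 + 1.38*g - 3.19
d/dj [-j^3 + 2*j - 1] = 2 - 3*j^2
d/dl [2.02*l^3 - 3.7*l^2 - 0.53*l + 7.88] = 6.06*l^2 - 7.4*l - 0.53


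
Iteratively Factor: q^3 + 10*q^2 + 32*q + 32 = (q + 2)*(q^2 + 8*q + 16) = (q + 2)*(q + 4)*(q + 4)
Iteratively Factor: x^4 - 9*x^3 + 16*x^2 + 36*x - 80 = (x - 4)*(x^3 - 5*x^2 - 4*x + 20) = (x - 4)*(x + 2)*(x^2 - 7*x + 10) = (x - 5)*(x - 4)*(x + 2)*(x - 2)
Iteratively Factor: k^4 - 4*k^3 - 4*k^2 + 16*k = (k + 2)*(k^3 - 6*k^2 + 8*k) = (k - 4)*(k + 2)*(k^2 - 2*k) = k*(k - 4)*(k + 2)*(k - 2)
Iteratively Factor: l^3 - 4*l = (l)*(l^2 - 4) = l*(l - 2)*(l + 2)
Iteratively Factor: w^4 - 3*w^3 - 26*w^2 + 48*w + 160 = (w + 4)*(w^3 - 7*w^2 + 2*w + 40) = (w + 2)*(w + 4)*(w^2 - 9*w + 20) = (w - 4)*(w + 2)*(w + 4)*(w - 5)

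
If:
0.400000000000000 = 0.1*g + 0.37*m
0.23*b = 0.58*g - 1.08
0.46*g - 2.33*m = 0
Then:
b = 1.13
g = 2.31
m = 0.46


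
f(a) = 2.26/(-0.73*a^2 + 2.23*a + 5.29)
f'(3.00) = 0.17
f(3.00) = 0.42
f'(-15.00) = -0.00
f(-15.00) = -0.01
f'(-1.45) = -36.10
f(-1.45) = 4.33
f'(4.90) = 6.48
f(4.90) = -1.72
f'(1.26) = -0.02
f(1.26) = 0.33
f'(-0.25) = -0.27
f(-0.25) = 0.48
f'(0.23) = -0.13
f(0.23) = 0.39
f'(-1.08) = -2.09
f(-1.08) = 1.11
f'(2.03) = 0.04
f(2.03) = 0.33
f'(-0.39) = -0.34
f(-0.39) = 0.52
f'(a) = 2.26*(1.46*a - 2.23)/(-0.73*a^2 + 2.23*a + 5.29)^2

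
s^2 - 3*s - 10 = (s - 5)*(s + 2)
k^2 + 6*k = k*(k + 6)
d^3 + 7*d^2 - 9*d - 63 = (d - 3)*(d + 3)*(d + 7)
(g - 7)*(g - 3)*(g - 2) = g^3 - 12*g^2 + 41*g - 42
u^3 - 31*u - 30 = (u - 6)*(u + 1)*(u + 5)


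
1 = 1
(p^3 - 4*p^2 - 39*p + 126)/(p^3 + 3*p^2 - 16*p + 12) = (p^2 - 10*p + 21)/(p^2 - 3*p + 2)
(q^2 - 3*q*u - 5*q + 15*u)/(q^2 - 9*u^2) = (q - 5)/(q + 3*u)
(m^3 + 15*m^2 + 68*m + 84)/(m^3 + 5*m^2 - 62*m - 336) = (m + 2)/(m - 8)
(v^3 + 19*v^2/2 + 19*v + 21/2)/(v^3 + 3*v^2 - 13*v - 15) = (2*v^2 + 17*v + 21)/(2*(v^2 + 2*v - 15))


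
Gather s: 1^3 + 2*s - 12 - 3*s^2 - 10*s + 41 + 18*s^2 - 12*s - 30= 15*s^2 - 20*s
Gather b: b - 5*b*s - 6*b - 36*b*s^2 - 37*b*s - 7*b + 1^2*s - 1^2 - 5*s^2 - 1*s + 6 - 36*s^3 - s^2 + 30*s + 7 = b*(-36*s^2 - 42*s - 12) - 36*s^3 - 6*s^2 + 30*s + 12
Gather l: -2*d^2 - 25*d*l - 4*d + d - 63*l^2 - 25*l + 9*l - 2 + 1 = -2*d^2 - 3*d - 63*l^2 + l*(-25*d - 16) - 1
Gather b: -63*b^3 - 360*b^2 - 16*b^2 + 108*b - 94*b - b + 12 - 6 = -63*b^3 - 376*b^2 + 13*b + 6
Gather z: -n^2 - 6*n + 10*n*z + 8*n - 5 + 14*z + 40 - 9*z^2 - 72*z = -n^2 + 2*n - 9*z^2 + z*(10*n - 58) + 35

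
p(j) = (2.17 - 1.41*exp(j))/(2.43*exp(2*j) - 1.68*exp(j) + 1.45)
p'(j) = (2.17 - 1.41*exp(j))*(-4.86*exp(2*j) + 1.68*exp(j))/(2.43*exp(2*j) - 1.68*exp(j) + 1.45)^2 - 1.41*exp(j)/(2.43*exp(2*j) - 1.68*exp(j) + 1.45) = (3.4263*exp(2*j) - 10.5462*exp(j) + 1.6011)*exp(j)/(5.9049*exp(4*j) - 8.1648*exp(3*j) + 9.8694*exp(2*j) - 4.872*exp(j) + 2.1025)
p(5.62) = -0.00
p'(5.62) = 0.00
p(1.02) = -0.11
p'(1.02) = -0.01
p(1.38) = -0.10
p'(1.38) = 0.05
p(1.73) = -0.08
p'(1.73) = 0.06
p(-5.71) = 1.50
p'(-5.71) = 0.00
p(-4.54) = 1.50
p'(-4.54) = 0.01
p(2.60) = -0.04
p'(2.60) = 0.04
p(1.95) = -0.07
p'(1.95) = 0.06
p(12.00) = 0.00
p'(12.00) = 0.00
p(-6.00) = 1.50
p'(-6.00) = 0.00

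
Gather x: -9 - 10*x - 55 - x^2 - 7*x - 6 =-x^2 - 17*x - 70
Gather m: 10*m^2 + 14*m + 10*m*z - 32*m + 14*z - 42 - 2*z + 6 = 10*m^2 + m*(10*z - 18) + 12*z - 36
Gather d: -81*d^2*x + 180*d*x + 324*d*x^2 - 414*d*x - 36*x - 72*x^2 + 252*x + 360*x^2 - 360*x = -81*d^2*x + d*(324*x^2 - 234*x) + 288*x^2 - 144*x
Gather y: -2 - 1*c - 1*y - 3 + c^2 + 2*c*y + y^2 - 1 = c^2 - c + y^2 + y*(2*c - 1) - 6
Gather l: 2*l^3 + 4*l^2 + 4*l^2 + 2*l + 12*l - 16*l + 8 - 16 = 2*l^3 + 8*l^2 - 2*l - 8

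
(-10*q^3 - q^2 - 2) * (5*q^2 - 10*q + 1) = -50*q^5 + 95*q^4 - 11*q^2 + 20*q - 2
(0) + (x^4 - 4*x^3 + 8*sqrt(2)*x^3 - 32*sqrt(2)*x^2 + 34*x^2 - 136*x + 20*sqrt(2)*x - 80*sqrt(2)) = x^4 - 4*x^3 + 8*sqrt(2)*x^3 - 32*sqrt(2)*x^2 + 34*x^2 - 136*x + 20*sqrt(2)*x - 80*sqrt(2)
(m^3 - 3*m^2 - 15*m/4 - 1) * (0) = 0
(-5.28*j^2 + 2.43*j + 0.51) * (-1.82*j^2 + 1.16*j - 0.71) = 9.6096*j^4 - 10.5474*j^3 + 5.6394*j^2 - 1.1337*j - 0.3621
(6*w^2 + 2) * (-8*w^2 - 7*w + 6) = -48*w^4 - 42*w^3 + 20*w^2 - 14*w + 12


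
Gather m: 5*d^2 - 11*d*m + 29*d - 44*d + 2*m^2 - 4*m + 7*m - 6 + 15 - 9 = 5*d^2 - 15*d + 2*m^2 + m*(3 - 11*d)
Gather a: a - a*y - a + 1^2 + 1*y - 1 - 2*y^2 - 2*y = -a*y - 2*y^2 - y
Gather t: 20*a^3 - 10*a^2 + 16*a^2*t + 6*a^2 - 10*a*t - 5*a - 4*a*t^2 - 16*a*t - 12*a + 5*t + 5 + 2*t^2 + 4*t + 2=20*a^3 - 4*a^2 - 17*a + t^2*(2 - 4*a) + t*(16*a^2 - 26*a + 9) + 7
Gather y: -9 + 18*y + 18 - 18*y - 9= 0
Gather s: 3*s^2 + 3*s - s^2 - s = 2*s^2 + 2*s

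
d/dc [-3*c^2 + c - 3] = 1 - 6*c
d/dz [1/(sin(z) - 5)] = -cos(z)/(sin(z) - 5)^2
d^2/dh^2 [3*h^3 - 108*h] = 18*h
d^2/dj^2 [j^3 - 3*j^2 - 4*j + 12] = 6*j - 6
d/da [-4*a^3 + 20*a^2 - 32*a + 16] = -12*a^2 + 40*a - 32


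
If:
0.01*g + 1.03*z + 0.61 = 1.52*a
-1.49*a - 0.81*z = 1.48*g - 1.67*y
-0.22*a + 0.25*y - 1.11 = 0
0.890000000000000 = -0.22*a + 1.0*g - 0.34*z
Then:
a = 3.03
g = 2.86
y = 7.10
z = 3.85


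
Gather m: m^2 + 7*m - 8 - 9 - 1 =m^2 + 7*m - 18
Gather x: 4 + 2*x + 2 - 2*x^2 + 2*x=-2*x^2 + 4*x + 6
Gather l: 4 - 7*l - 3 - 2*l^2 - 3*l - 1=-2*l^2 - 10*l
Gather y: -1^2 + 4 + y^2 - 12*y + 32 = y^2 - 12*y + 35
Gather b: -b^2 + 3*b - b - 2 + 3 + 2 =-b^2 + 2*b + 3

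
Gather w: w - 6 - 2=w - 8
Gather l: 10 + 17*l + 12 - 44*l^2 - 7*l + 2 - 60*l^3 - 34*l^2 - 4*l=-60*l^3 - 78*l^2 + 6*l + 24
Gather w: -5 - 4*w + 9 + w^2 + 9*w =w^2 + 5*w + 4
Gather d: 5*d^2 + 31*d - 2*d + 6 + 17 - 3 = 5*d^2 + 29*d + 20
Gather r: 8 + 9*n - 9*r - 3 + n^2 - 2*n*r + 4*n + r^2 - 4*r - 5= n^2 + 13*n + r^2 + r*(-2*n - 13)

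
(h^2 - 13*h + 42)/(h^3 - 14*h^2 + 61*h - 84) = (h - 6)/(h^2 - 7*h + 12)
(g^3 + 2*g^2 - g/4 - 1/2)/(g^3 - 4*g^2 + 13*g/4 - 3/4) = (2*g^2 + 5*g + 2)/(2*g^2 - 7*g + 3)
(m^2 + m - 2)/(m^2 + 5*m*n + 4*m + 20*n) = (m^2 + m - 2)/(m^2 + 5*m*n + 4*m + 20*n)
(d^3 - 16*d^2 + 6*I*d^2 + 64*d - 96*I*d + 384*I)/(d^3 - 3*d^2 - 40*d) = (d^2 + 2*d*(-4 + 3*I) - 48*I)/(d*(d + 5))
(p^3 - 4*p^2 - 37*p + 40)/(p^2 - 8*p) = p + 4 - 5/p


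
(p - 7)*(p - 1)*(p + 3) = p^3 - 5*p^2 - 17*p + 21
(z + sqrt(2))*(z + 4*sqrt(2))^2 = z^3 + 9*sqrt(2)*z^2 + 48*z + 32*sqrt(2)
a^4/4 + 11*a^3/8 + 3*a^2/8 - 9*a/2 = a*(a/4 + 1)*(a - 3/2)*(a + 3)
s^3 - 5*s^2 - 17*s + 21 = (s - 7)*(s - 1)*(s + 3)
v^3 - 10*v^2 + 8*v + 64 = (v - 8)*(v - 4)*(v + 2)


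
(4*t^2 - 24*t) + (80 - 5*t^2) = -t^2 - 24*t + 80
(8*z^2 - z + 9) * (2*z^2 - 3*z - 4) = 16*z^4 - 26*z^3 - 11*z^2 - 23*z - 36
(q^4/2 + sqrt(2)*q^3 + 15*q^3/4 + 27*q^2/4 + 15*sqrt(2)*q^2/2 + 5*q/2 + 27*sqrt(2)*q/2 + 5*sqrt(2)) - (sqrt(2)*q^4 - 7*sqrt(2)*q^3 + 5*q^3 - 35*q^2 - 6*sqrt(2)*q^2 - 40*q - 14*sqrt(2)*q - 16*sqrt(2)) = -sqrt(2)*q^4 + q^4/2 - 5*q^3/4 + 8*sqrt(2)*q^3 + 27*sqrt(2)*q^2/2 + 167*q^2/4 + 55*sqrt(2)*q/2 + 85*q/2 + 21*sqrt(2)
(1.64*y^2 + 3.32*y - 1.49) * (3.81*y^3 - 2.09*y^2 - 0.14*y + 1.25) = 6.2484*y^5 + 9.2216*y^4 - 12.8453*y^3 + 4.6993*y^2 + 4.3586*y - 1.8625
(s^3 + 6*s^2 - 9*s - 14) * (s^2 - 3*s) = s^5 + 3*s^4 - 27*s^3 + 13*s^2 + 42*s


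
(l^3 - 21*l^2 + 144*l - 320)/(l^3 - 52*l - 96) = (l^2 - 13*l + 40)/(l^2 + 8*l + 12)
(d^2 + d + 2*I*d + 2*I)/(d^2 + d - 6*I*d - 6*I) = (d + 2*I)/(d - 6*I)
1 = 1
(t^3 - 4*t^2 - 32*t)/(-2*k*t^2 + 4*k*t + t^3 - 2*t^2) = (-t^2 + 4*t + 32)/(2*k*t - 4*k - t^2 + 2*t)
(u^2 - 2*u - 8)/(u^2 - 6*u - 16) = (u - 4)/(u - 8)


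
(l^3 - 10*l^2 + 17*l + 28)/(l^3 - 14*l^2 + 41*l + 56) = (l - 4)/(l - 8)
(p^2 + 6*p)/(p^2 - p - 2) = p*(p + 6)/(p^2 - p - 2)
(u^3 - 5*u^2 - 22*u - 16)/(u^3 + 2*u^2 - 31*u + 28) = (u^3 - 5*u^2 - 22*u - 16)/(u^3 + 2*u^2 - 31*u + 28)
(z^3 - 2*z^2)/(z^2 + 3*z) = z*(z - 2)/(z + 3)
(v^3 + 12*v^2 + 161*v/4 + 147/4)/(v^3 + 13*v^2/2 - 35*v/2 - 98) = (v + 3/2)/(v - 4)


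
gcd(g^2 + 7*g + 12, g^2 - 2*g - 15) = g + 3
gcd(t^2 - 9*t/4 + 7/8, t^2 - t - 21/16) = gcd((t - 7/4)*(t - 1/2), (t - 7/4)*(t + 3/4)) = t - 7/4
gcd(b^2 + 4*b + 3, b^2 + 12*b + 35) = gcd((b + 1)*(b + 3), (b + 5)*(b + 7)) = 1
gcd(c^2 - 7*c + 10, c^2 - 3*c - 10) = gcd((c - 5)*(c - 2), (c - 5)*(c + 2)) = c - 5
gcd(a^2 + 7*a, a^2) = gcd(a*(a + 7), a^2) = a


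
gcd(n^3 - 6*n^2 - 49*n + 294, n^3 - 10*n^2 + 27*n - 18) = n - 6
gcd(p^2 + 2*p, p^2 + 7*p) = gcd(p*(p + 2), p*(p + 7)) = p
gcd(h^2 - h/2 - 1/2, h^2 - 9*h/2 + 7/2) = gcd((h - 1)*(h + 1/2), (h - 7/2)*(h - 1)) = h - 1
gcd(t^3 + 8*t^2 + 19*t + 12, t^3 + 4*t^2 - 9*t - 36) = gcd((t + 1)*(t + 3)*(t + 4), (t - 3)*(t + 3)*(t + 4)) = t^2 + 7*t + 12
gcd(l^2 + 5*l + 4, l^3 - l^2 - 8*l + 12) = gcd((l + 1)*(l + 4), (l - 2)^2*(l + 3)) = 1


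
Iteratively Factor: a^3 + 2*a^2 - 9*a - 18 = (a - 3)*(a^2 + 5*a + 6) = (a - 3)*(a + 3)*(a + 2)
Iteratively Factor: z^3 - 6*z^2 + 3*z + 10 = (z - 2)*(z^2 - 4*z - 5) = (z - 2)*(z + 1)*(z - 5)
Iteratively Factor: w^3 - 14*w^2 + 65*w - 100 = (w - 4)*(w^2 - 10*w + 25) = (w - 5)*(w - 4)*(w - 5)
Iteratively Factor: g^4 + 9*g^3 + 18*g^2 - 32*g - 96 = (g + 3)*(g^3 + 6*g^2 - 32) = (g - 2)*(g + 3)*(g^2 + 8*g + 16) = (g - 2)*(g + 3)*(g + 4)*(g + 4)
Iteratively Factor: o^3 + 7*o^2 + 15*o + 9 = (o + 1)*(o^2 + 6*o + 9) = (o + 1)*(o + 3)*(o + 3)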